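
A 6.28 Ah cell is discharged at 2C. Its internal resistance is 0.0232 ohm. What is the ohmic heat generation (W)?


Step 1: I = C_rate * capacity = 2 * 6.28 = 12.56 A
Step 2: Q = I^2 * R = 12.56^2 * 0.0232 = 157.75 * 0.0232 = 3.660 W

3.660 W


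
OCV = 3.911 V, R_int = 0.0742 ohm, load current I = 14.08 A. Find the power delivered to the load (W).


Step 1: V_terminal = OCV - I*R = 3.911 - 14.08 * 0.0742 = 2.8663 V
Step 2: P_out = V_terminal * I = 2.8663 * 14.08 = 40.36 W

40.36 W


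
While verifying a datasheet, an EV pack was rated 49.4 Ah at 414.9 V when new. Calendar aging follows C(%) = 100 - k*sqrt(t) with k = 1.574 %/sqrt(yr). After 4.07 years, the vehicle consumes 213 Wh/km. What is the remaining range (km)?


Step 1: capacity retention = 100 - 1.574 * sqrt(4.07) = 100 - 1.574 * 2.0174 = 96.825%
Step 2: C_now = 49.4 * 96.825/100 = 47.832 Ah
Step 3: E_pack = V * C_now = 414.9 * 47.832 = 19845 Wh
Step 4: range = E_pack / consumption = 19845 / 213 = 93.17 km

93.17 km


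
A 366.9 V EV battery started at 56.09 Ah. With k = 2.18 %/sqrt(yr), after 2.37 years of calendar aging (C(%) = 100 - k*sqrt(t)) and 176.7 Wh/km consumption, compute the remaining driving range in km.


Step 1: capacity retention = 100 - 2.18 * sqrt(2.37) = 100 - 2.18 * 1.5395 = 96.644%
Step 2: C_now = 56.09 * 96.644/100 = 54.208 Ah
Step 3: E_pack = V * C_now = 366.9 * 54.208 = 19889 Wh
Step 4: range = E_pack / consumption = 19889 / 176.7 = 112.6 km

112.6 km


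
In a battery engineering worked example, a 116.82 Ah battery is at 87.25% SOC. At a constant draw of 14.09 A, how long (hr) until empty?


Step 1: remaining = SOC/100 * C_total = 87.25/100 * 116.82 = 101.93 Ah
Step 2: t = remaining / I = 101.93 / 14.09 = 7.234 hr

7.234 hr


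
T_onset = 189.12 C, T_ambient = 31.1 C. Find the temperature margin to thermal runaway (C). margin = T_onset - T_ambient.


margin = T_onset - T_ambient = 189.12 - 31.1 = 158.02 C

158.02 C


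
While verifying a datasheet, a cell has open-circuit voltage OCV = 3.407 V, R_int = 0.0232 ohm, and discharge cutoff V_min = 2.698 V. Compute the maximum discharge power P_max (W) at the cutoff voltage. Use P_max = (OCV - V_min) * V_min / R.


dV = OCV - V_min = 0.709 V (so I_max = dV / R)
P_max = dV * V_min / R = 0.709 * 2.698 / 0.0232 = 82.45 W

82.45 W


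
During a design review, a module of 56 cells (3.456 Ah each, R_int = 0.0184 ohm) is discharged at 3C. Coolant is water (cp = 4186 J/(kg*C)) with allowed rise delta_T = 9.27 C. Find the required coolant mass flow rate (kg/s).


Step 1: I = 3 * 3.456 = 10.368 A
Step 2: Q_cell = I^2 * R = 10.368^2 * 0.0184 = 1.9779 W
Step 3: Q_total = 56 * 1.9779 = 110.76 W
Step 4: m_dot = Q_total / (cp * dT) = 110.76 / (4186 * 9.27) = 0.002854 kg/s

0.002854 kg/s


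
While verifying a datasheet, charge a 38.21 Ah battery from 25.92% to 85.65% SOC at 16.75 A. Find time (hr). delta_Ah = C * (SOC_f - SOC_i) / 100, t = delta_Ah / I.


delta_Ah = 38.21 * (85.65 - 25.92) / 100 = 22.823 Ah
t = delta_Ah / I = 22.823 / 16.75 = 1.363 hr

1.363 hr


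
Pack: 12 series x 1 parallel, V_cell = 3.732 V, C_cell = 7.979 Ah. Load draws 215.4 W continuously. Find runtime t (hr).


Step 1: E_pack = Ns * V_cell * Np * C_cell = 12 * 3.732 * 1 * 7.979 = 357.33 Wh
Step 2: t = E_pack / P = 357.33 / 215.4 = 1.659 hr

1.659 hr


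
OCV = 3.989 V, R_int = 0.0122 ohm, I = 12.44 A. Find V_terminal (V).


IR drop = 12.44 * 0.0122 = 0.15177 V
V = 3.989 - 0.15177 = 3.837 V

3.837 V


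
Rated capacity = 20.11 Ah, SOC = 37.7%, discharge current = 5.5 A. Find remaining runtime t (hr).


Step 1: remaining = SOC/100 * C_total = 37.7/100 * 20.11 = 7.5815 Ah
Step 2: t = remaining / I = 7.5815 / 5.5 = 1.378 hr

1.378 hr


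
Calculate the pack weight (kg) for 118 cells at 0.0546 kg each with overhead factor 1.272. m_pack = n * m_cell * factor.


Cell mass sum = 118 * 0.0546 = 6.4428 kg
With overhead 1.272: m_pack = 6.4428 * 1.272 = 8.195 kg

8.195 kg


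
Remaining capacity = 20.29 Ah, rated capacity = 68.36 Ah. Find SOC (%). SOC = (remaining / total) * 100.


SOC% = 20.29 / 68.36 * 100 = 29.68%

29.68%


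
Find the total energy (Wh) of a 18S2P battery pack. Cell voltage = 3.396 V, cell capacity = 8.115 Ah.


E = Ns * Vcell * Np * Ccell = 18 * 3.396 * 2 * 8.115 = 992.1 Wh

992.1 Wh


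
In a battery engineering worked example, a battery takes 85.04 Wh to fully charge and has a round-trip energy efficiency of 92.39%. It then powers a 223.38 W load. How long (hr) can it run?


Step 1: E_discharge = eta/100 * E_charge = 92.39/100 * 85.04 = 78.568 Wh
Step 2: t = E_discharge / P = 78.568 / 223.38 = 0.3517 hr

0.3517 hr


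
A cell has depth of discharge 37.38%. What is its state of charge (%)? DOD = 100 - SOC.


SOC = 100 - DOD = 100 - 37.38 = 62.62%

62.62%


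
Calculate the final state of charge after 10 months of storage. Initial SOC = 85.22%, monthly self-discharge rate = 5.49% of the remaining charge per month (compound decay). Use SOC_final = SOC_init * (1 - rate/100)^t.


Monthly retention factor = 1 - 5.49/100 = 0.9451
Over 10 months: factor^10 = 0.56856
SOC_final = 85.22 * 0.56856 = 48.45%

48.45%


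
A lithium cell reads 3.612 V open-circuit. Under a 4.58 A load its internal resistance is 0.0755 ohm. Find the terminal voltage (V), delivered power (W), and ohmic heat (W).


Step 1: V_terminal = OCV - I*R = 3.612 - 4.58 * 0.0755 = 3.2662 V
Step 2: P_out = V_terminal * I = 3.2662 * 4.58 = 14.96 W
Step 3: Q = I^2 * R = 4.58^2 * 0.0755 = 1.584 W

V=3.2662 V, P=14.96 W, Q=1.584 W


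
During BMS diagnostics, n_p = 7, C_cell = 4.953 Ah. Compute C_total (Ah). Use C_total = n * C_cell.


C_total = 7 * 4.953 = 34.671 Ah

34.671 Ah


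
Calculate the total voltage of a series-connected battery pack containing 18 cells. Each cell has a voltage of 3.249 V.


With 18 cells in series at 3.249 V each, V_pack = 58.482 V

58.482 V


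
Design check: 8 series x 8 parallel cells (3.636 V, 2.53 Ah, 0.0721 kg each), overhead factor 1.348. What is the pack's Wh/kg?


Step 1: V_pack = 8 * 3.636 = 29.088 V
Step 2: C_pack = 8 * 2.53 = 20.24 Ah
Step 3: E_pack = V_pack * C_pack = 29.088 * 20.24 = 588.74 Wh
Step 4: m_pack = 8 * 8 * 0.0721 * 1.348 = 6.2202 kg
Step 5: ED = E_pack / m_pack = 588.74 / 6.2202 = 94.65 Wh/kg

94.65 Wh/kg


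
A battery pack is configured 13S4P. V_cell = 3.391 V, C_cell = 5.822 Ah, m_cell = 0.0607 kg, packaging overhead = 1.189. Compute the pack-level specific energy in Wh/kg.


Step 1: V_pack = 13 * 3.391 = 44.083 V
Step 2: C_pack = 4 * 5.822 = 23.288 Ah
Step 3: E_pack = V_pack * C_pack = 44.083 * 23.288 = 1026.6 Wh
Step 4: m_pack = 13 * 4 * 0.0607 * 1.189 = 3.753 kg
Step 5: ED = E_pack / m_pack = 1026.6 / 3.753 = 273.5 Wh/kg

273.5 Wh/kg


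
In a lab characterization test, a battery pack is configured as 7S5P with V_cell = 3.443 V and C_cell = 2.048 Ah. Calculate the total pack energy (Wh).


E = Ns * Vcell * Np * Ccell = 7 * 3.443 * 5 * 2.048 = 246.8 Wh

246.8 Wh


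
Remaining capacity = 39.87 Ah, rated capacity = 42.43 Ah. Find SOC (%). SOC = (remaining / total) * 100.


SOC = (remaining / total) * 100 = (39.87 / 42.43) * 100 = 93.97%

93.97%


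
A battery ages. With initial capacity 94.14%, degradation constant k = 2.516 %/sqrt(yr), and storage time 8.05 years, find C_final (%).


Step 1: sqrt(8.05 yr) = 2.8373
Step 2: drop = 2.516 * 2.8373 = 7.1386
Step 3: C_final = 94.14 - 7.1386 = 87.00%

87.00%


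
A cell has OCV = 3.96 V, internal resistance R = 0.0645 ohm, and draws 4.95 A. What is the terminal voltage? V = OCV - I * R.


IR drop = 4.95 * 0.0645 = 0.31928 V
V = 3.96 - 0.31928 = 3.641 V

3.641 V


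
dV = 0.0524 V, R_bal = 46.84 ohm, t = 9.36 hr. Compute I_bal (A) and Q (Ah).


I_bal = dV / R = 0.0524 / 46.84 = 0.0011187 A
Q = I_bal * t = 0.0011187 * 9.36 = 0.01047 Ah

I=0.0011187 A, Q=0.01047 Ah


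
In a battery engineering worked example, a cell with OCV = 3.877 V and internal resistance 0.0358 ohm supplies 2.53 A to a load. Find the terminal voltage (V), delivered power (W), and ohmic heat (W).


Step 1: V_terminal = OCV - I*R = 3.877 - 2.53 * 0.0358 = 3.7864 V
Step 2: P_out = V_terminal * I = 3.7864 * 2.53 = 9.580 W
Step 3: Q = I^2 * R = 2.53^2 * 0.0358 = 0.2292 W

V=3.7864 V, P=9.580 W, Q=0.2292 W


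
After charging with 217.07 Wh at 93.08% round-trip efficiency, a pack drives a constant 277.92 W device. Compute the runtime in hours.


Step 1: E_discharge = eta/100 * E_charge = 93.08/100 * 217.07 = 202.05 Wh
Step 2: t = E_discharge / P = 202.05 / 277.92 = 0.7270 hr

0.7270 hr


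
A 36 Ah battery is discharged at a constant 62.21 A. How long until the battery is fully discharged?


t = capacity / current = 36 / 62.21 = 0.5787 hr

0.5787 hr


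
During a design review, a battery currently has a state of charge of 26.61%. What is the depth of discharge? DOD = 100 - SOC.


Complement of SOC: DOD = 100% - 26.61% = 73.39%

73.39%


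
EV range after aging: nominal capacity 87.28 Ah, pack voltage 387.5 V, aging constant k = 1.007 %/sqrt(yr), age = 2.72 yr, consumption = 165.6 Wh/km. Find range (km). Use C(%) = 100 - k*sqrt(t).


Step 1: capacity retention = 100 - 1.007 * sqrt(2.72) = 100 - 1.007 * 1.6492 = 98.339%
Step 2: C_now = 87.28 * 98.339/100 = 85.83 Ah
Step 3: E_pack = V * C_now = 387.5 * 85.83 = 33259 Wh
Step 4: range = E_pack / consumption = 33259 / 165.6 = 200.8 km

200.8 km


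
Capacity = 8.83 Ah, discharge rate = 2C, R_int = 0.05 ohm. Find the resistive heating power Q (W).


Step 1: I = C_rate * capacity = 2 * 8.83 = 17.66 A
Step 2: Q = I^2 * R = 17.66^2 * 0.05 = 311.88 * 0.05 = 15.59 W

15.59 W


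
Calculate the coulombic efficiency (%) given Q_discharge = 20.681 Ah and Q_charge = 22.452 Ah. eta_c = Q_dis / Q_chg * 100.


Coulombic efficiency = 20.681/22.452 * 100% = 92.11%

92.11%


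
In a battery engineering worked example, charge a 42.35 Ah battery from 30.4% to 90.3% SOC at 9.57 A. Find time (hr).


delta_Ah = 42.35 * (90.3 - 30.4) / 100 = 25.368 Ah
t = delta_Ah / I = 25.368 / 9.57 = 2.651 hr

2.651 hr


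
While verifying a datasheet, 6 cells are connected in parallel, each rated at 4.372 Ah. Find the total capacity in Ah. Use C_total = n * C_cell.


C_total = 6 * 4.372 = 26.232 Ah

26.232 Ah


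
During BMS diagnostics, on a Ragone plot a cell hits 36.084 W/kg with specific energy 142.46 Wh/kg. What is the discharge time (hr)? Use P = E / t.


t = E / P = 142.46 / 36.084 = 3.948 hr

3.948 hr


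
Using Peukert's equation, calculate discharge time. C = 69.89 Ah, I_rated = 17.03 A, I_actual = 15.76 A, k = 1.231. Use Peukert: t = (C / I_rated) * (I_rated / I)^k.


t_rated = C / I_rated = 69.89 / 17.03 = 4.1039 hr
(I_rated/I)^k = (1.0806)^1.231 = 1.1001
t = t_rated * (I_rated/I)^k = 4.1039 * 1.1001 = 4.515 hr

4.515 hr


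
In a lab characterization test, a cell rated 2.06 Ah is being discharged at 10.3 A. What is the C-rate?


Rearranging: C_rate = 10.3 / 2.06 = 5C

5C


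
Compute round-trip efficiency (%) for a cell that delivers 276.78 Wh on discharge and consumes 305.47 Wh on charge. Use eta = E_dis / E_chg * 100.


eta_e = E_dis / E_chg * 100 = 276.78 / 305.47 * 100 = 90.61%

90.61%


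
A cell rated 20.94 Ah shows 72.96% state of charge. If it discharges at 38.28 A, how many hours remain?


Step 1: remaining = SOC/100 * C_total = 72.96/100 * 20.94 = 15.278 Ah
Step 2: t = remaining / I = 15.278 / 38.28 = 0.3991 hr

0.3991 hr


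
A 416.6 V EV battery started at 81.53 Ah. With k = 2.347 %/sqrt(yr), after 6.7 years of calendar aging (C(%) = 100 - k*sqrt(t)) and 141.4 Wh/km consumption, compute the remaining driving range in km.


Step 1: capacity retention = 100 - 2.347 * sqrt(6.7) = 100 - 2.347 * 2.5884 = 93.925%
Step 2: C_now = 81.53 * 93.925/100 = 76.577 Ah
Step 3: E_pack = V * C_now = 416.6 * 76.577 = 31902 Wh
Step 4: range = E_pack / consumption = 31902 / 141.4 = 225.6 km

225.6 km


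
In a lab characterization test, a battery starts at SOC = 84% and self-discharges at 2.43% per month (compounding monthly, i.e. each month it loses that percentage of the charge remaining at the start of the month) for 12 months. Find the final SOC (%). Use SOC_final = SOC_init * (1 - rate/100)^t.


decay = (1 - 2.43/100)^12 = 0.74438
SOC_final = 84 * 0.74438 = 62.53%

62.53%


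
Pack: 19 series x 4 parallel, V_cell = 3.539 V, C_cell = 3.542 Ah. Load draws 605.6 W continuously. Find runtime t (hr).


Step 1: E_pack = Ns * V_cell * Np * C_cell = 19 * 3.539 * 4 * 3.542 = 952.67 Wh
Step 2: t = E_pack / P = 952.67 / 605.6 = 1.573 hr

1.573 hr


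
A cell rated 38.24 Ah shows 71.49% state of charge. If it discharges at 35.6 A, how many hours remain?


Step 1: remaining = SOC/100 * C_total = 71.49/100 * 38.24 = 27.338 Ah
Step 2: t = remaining / I = 27.338 / 35.6 = 0.7679 hr

0.7679 hr


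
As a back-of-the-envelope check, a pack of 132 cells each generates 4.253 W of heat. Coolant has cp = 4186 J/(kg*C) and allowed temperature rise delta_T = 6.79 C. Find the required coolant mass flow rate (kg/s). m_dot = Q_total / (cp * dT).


Q_total = 132 * 4.253 = 561.4 W
m_dot = Q_total / (cp * dT) = 561.4 / (4186 * 6.79) = 0.01975 kg/s

0.01975 kg/s


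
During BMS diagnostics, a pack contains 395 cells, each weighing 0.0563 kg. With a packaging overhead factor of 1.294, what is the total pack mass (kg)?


Cell mass sum = 395 * 0.0563 = 22.239 kg
With overhead 1.294: m_pack = 22.239 * 1.294 = 28.78 kg

28.78 kg


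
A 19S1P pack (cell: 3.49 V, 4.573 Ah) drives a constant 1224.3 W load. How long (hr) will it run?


Step 1: E_pack = Ns * V_cell * Np * C_cell = 19 * 3.49 * 1 * 4.573 = 303.24 Wh
Step 2: t = E_pack / P = 303.24 / 1224.3 = 0.2477 hr

0.2477 hr


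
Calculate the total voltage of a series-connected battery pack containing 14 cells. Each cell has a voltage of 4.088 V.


V_pack = n * V_cell = 14 * 4.088 = 57.232 V

57.232 V


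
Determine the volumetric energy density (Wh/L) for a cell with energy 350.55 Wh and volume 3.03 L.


ED = E / V = 350.55 / 3.03 = 115.7 Wh/L

115.7 Wh/L


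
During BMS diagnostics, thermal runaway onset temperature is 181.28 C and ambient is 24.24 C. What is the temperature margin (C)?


Safety margin = 181.28 C - 24.24 C = 157.04 C

157.04 C


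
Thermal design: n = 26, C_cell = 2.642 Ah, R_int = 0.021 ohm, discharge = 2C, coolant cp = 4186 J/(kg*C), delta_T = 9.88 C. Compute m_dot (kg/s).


Step 1: I = 2 * 2.642 = 5.284 A
Step 2: Q_cell = I^2 * R = 5.284^2 * 0.021 = 0.58633 W
Step 3: Q_total = 26 * 0.58633 = 15.245 W
Step 4: m_dot = Q_total / (cp * dT) = 15.245 / (4186 * 9.88) = 3.686e-04 kg/s

3.686e-04 kg/s


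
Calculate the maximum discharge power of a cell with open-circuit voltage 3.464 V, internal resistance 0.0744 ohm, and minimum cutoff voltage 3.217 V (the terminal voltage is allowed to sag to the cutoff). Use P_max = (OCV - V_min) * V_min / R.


dV = OCV - V_min = 0.247 V (so I_max = dV / R)
P_max = dV * V_min / R = 0.247 * 3.217 / 0.0744 = 10.68 W

10.68 W


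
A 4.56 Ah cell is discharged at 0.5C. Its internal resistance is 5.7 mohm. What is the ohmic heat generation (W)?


Convert: R = 5.7 mohm = 0.0057 ohm
Step 1: I = C_rate * capacity = 0.5 * 4.56 = 2.28 A
Step 2: Q = I^2 * R = 2.28^2 * 0.0057 = 5.1984 * 0.0057 = 0.02963 W

0.02963 W


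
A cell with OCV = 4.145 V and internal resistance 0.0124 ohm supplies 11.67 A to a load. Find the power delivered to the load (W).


Step 1: V_terminal = OCV - I*R = 4.145 - 11.67 * 0.0124 = 4.0003 V
Step 2: P_out = V_terminal * I = 4.0003 * 11.67 = 46.68 W

46.68 W


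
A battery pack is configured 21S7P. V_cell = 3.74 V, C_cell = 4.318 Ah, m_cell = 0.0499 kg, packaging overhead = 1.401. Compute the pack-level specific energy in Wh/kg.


Step 1: V_pack = 21 * 3.74 = 78.54 V
Step 2: C_pack = 7 * 4.318 = 30.226 Ah
Step 3: E_pack = V_pack * C_pack = 78.54 * 30.226 = 2374 Wh
Step 4: m_pack = 21 * 7 * 0.0499 * 1.401 = 10.277 kg
Step 5: ED = E_pack / m_pack = 2374 / 10.277 = 231.0 Wh/kg

231.0 Wh/kg


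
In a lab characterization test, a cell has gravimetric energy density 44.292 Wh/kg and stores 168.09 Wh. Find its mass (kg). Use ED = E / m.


m = E / ED = 168.09 / 44.292 = 3.795 kg

3.795 kg


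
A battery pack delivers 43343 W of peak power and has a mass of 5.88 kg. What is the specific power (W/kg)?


Specific power = 43343 W / 5.88 kg = 7371 W/kg

7371 W/kg


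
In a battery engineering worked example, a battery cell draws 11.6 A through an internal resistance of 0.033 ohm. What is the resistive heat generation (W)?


Q = I^2 * R = 11.6^2 * 0.033 = 4.440 W

4.440 W


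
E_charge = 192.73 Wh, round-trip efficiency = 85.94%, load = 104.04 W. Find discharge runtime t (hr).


Step 1: E_discharge = eta/100 * E_charge = 85.94/100 * 192.73 = 165.63 Wh
Step 2: t = E_discharge / P = 165.63 / 104.04 = 1.592 hr

1.592 hr


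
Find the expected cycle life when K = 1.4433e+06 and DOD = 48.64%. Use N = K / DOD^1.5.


DOD^1.5 = 339.23
N = K / DOD^1.5 = 1.4433e+06 / 339.23 = 4255

4255 cycles


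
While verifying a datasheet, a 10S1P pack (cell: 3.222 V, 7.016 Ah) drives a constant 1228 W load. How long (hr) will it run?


Step 1: E_pack = Ns * V_cell * Np * C_cell = 10 * 3.222 * 1 * 7.016 = 226.06 Wh
Step 2: t = E_pack / P = 226.06 / 1228 = 0.1841 hr

0.1841 hr


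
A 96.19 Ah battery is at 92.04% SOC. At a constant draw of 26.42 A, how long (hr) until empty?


Step 1: remaining = SOC/100 * C_total = 92.04/100 * 96.19 = 88.533 Ah
Step 2: t = remaining / I = 88.533 / 26.42 = 3.351 hr

3.351 hr


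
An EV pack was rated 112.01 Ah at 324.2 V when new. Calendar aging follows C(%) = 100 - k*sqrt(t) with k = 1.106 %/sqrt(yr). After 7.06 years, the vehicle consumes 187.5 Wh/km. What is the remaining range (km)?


Step 1: capacity retention = 100 - 1.106 * sqrt(7.06) = 100 - 1.106 * 2.6571 = 97.061%
Step 2: C_now = 112.01 * 97.061/100 = 108.72 Ah
Step 3: E_pack = V * C_now = 324.2 * 108.72 = 35247 Wh
Step 4: range = E_pack / consumption = 35247 / 187.5 = 188.0 km

188.0 km


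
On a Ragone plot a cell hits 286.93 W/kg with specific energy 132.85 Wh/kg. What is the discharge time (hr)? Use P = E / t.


t = E / P = 132.85 / 286.93 = 0.4630 hr

0.4630 hr


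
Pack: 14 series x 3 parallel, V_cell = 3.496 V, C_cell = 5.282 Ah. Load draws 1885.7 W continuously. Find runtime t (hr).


Step 1: E_pack = Ns * V_cell * Np * C_cell = 14 * 3.496 * 3 * 5.282 = 775.57 Wh
Step 2: t = E_pack / P = 775.57 / 1885.7 = 0.4113 hr

0.4113 hr


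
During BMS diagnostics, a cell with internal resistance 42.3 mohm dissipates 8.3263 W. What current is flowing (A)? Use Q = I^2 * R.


Convert: R = 42.3 mohm = 0.0423 ohm
I = sqrt(Q / R) = sqrt(8.3263 / 0.0423) = sqrt(196.84) = 14.03 A

14.03 A


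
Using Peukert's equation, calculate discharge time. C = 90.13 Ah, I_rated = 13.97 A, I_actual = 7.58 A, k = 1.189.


t_rated = C / I_rated = 90.13 / 13.97 = 6.4517 hr
(I_rated/I)^k = (1.843)^1.189 = 2.0688
t = t_rated * (I_rated/I)^k = 6.4517 * 2.0688 = 13.35 hr

13.35 hr


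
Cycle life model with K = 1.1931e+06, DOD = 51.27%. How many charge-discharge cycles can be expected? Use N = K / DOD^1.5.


DOD^1.5 = 367.11
N = K / DOD^1.5 = 1.1931e+06 / 367.11 = 3250

3250 cycles


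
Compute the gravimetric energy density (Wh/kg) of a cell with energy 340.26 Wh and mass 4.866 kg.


ED = E / m = 340.26 / 4.866 = 69.93 Wh/kg

69.93 Wh/kg


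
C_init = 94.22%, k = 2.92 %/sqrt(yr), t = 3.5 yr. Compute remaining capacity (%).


sqrt(t) = sqrt(3.5) = 1.8708
C_final = 94.22 - 2.92 * 1.8708 = 88.76%

88.76%


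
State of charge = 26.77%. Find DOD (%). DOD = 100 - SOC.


DOD = 100 - SOC = 100 - 26.77 = 73.23%

73.23%


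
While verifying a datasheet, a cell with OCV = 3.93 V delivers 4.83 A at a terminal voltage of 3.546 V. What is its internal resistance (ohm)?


R = (OCV - V) / I = (3.93 - 3.546) / 4.83 = 0.07950 ohm

0.07950 ohm


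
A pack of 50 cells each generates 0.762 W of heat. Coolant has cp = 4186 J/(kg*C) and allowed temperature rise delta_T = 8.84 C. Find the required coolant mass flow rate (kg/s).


Q_total = 50 * 0.762 = 38.1 W
m_dot = Q_total / (cp * dT) = 38.1 / (4186 * 8.84) = 0.001030 kg/s

0.001030 kg/s


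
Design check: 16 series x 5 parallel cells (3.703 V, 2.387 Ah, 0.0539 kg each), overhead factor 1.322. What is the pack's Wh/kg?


Step 1: V_pack = 16 * 3.703 = 59.248 V
Step 2: C_pack = 5 * 2.387 = 11.935 Ah
Step 3: E_pack = V_pack * C_pack = 59.248 * 11.935 = 707.12 Wh
Step 4: m_pack = 16 * 5 * 0.0539 * 1.322 = 5.7005 kg
Step 5: ED = E_pack / m_pack = 707.12 / 5.7005 = 124.0 Wh/kg

124.0 Wh/kg


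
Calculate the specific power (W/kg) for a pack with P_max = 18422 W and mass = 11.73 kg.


Specific power = 18422 W / 11.73 kg = 1571 W/kg

1571 W/kg


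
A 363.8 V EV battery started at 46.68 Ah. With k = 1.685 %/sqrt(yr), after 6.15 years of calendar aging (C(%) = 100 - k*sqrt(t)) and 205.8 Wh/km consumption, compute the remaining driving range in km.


Step 1: capacity retention = 100 - 1.685 * sqrt(6.15) = 100 - 1.685 * 2.4799 = 95.821%
Step 2: C_now = 46.68 * 95.821/100 = 44.729 Ah
Step 3: E_pack = V * C_now = 363.8 * 44.729 = 16272 Wh
Step 4: range = E_pack / consumption = 16272 / 205.8 = 79.07 km

79.07 km


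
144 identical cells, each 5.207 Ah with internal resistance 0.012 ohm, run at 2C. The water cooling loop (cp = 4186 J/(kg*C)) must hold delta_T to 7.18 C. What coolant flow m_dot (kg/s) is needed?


Step 1: I = 2 * 5.207 = 10.414 A
Step 2: Q_cell = I^2 * R = 10.414^2 * 0.012 = 1.3014 W
Step 3: Q_total = 144 * 1.3014 = 187.4 W
Step 4: m_dot = Q_total / (cp * dT) = 187.4 / (4186 * 7.18) = 0.006235 kg/s

0.006235 kg/s


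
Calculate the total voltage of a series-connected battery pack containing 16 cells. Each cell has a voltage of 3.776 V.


With 16 cells in series at 3.776 V each, V_pack = 60.416 V

60.416 V


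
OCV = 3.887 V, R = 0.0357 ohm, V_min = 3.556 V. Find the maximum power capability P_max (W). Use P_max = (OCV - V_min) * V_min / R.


dV = OCV - V_min = 0.331 V (so I_max = dV / R)
P_max = dV * V_min / R = 0.331 * 3.556 / 0.0357 = 32.97 W

32.97 W


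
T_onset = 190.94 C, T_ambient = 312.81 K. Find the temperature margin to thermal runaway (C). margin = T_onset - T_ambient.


Convert: T_ambient = 312.81 K = 39.66 C
margin = 190.94 - 39.66 = 151.28 C

151.28 C


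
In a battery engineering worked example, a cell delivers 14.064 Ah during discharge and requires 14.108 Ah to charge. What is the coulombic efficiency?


Coulombic efficiency = 14.064/14.108 * 100% = 99.69%

99.69%


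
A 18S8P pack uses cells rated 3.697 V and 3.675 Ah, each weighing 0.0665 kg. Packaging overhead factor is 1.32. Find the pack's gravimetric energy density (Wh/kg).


Step 1: V_pack = 18 * 3.697 = 66.546 V
Step 2: C_pack = 8 * 3.675 = 29.4 Ah
Step 3: E_pack = V_pack * C_pack = 66.546 * 29.4 = 1956.5 Wh
Step 4: m_pack = 18 * 8 * 0.0665 * 1.32 = 12.64 kg
Step 5: ED = E_pack / m_pack = 1956.5 / 12.64 = 154.8 Wh/kg

154.8 Wh/kg


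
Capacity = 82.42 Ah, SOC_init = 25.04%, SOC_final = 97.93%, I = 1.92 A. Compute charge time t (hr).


Step 1: dSOC = 97.93% - 25.04% = 72.89%
Step 2: delta_Ah = 82.42 * 72.89 / 100 = 60.076 Ah
Step 3: t = 60.076 / 1.92 = 31.29 hr

31.29 hr


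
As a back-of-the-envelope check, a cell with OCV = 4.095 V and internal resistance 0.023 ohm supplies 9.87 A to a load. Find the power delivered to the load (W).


Step 1: V_terminal = OCV - I*R = 4.095 - 9.87 * 0.023 = 3.868 V
Step 2: P_out = V_terminal * I = 3.868 * 9.87 = 38.18 W

38.18 W


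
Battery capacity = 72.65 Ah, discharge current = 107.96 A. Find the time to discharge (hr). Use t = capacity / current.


Runtime = 72.65 Ah / 107.96 A = 0.6729 hr

0.6729 hr


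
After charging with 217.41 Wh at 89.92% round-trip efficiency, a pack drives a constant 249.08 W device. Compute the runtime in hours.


Step 1: E_discharge = eta/100 * E_charge = 89.92/100 * 217.41 = 195.5 Wh
Step 2: t = E_discharge / P = 195.5 / 249.08 = 0.7849 hr

0.7849 hr


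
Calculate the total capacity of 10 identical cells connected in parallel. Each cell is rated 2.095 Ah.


Parallel capacities add: 10 * 2.095 Ah = 20.95 Ah

20.95 Ah


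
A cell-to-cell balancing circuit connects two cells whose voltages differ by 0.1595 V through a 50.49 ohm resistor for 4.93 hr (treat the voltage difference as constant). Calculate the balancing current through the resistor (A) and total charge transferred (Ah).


I_bal = dV / R = 0.1595 / 50.49 = 0.003159 A
Q = I_bal * t = 0.003159 * 4.93 = 0.01557 Ah

I=0.003159 A, Q=0.01557 Ah


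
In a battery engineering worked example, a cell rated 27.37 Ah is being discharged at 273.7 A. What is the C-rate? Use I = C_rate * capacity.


C_rate = I / capacity = 273.7 / 27.37 = 10C

10C


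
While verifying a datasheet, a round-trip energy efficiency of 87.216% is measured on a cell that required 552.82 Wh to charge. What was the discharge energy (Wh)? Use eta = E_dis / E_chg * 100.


E_dis = eta/100 * E_chg = 87.216/100 * 552.82 = 482.1 Wh

482.1 Wh


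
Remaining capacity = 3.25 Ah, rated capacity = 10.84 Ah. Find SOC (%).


SOC = (remaining / total) * 100 = (3.25 / 10.84) * 100 = 29.98%

29.98%


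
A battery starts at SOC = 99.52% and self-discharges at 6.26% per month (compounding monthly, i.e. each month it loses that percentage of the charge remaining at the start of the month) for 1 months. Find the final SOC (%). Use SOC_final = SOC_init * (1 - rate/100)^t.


decay = (1 - 6.26/100)^1 = 0.9374
SOC_final = 99.52 * 0.9374 = 93.29%

93.29%


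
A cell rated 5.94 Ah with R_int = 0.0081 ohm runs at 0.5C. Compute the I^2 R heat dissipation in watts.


Step 1: I = C_rate * capacity = 0.5 * 5.94 = 2.97 A
Step 2: Q = I^2 * R = 2.97^2 * 0.0081 = 8.8209 * 0.0081 = 0.07145 W

0.07145 W


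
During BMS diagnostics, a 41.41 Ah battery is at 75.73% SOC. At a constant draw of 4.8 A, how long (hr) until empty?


Step 1: remaining = SOC/100 * C_total = 75.73/100 * 41.41 = 31.36 Ah
Step 2: t = remaining / I = 31.36 / 4.8 = 6.533 hr

6.533 hr


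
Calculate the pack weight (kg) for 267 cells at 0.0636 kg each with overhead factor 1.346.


Cell mass sum = 267 * 0.0636 = 16.981 kg
With overhead 1.346: m_pack = 16.981 * 1.346 = 22.86 kg

22.86 kg


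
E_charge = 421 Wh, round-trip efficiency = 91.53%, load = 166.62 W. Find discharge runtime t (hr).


Step 1: E_discharge = eta/100 * E_charge = 91.53/100 * 421 = 385.34 Wh
Step 2: t = E_discharge / P = 385.34 / 166.62 = 2.313 hr

2.313 hr


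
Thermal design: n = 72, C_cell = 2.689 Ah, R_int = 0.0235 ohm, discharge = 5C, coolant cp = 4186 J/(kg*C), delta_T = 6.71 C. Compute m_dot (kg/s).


Step 1: I = 5 * 2.689 = 13.445 A
Step 2: Q_cell = I^2 * R = 13.445^2 * 0.0235 = 4.248 W
Step 3: Q_total = 72 * 4.248 = 305.86 W
Step 4: m_dot = Q_total / (cp * dT) = 305.86 / (4186 * 6.71) = 0.01089 kg/s

0.01089 kg/s


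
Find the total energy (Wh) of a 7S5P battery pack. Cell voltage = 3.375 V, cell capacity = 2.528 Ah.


E = Ns * Vcell * Np * Ccell = 7 * 3.375 * 5 * 2.528 = 298.6 Wh

298.6 Wh


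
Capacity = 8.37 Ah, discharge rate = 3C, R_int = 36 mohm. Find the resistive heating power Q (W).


Convert: R = 36 mohm = 0.036 ohm
Step 1: I = C_rate * capacity = 3 * 8.37 = 25.11 A
Step 2: Q = I^2 * R = 25.11^2 * 0.036 = 630.51 * 0.036 = 22.70 W

22.70 W


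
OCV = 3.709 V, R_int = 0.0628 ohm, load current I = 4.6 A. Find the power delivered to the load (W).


Step 1: V_terminal = OCV - I*R = 3.709 - 4.6 * 0.0628 = 3.4201 V
Step 2: P_out = V_terminal * I = 3.4201 * 4.6 = 15.73 W

15.73 W


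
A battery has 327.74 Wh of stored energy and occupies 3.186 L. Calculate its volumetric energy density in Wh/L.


ED = E / V = 327.74 / 3.186 = 102.9 Wh/L

102.9 Wh/L


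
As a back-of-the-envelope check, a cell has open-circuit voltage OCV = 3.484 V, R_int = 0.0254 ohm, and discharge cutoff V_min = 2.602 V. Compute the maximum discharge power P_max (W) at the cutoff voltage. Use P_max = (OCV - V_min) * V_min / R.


P_max = (OCV - V_min) * V_min / R = (3.484 - 2.602) * 2.602 / 0.0254 = 0.882 * 2.602 / 0.0254 = 90.35 W

90.35 W


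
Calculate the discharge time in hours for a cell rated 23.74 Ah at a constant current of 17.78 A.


Runtime = 23.74 Ah / 17.78 A = 1.335 hr

1.335 hr


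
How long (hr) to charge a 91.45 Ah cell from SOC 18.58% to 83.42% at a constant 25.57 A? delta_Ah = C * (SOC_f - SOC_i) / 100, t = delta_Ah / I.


Step 1: dSOC = 83.42% - 18.58% = 64.84%
Step 2: delta_Ah = 91.45 * 64.84 / 100 = 59.296 Ah
Step 3: t = 59.296 / 25.57 = 2.319 hr

2.319 hr


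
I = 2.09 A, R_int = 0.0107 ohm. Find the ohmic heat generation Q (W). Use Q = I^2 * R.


I^2 = 4.3681
Q = 4.3681 * 0.0107 = 0.04674 W

0.04674 W


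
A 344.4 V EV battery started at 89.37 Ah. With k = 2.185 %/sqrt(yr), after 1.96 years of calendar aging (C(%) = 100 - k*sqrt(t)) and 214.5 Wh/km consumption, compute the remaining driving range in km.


Step 1: capacity retention = 100 - 2.185 * sqrt(1.96) = 100 - 2.185 * 1.4 = 96.941%
Step 2: C_now = 89.37 * 96.941/100 = 86.636 Ah
Step 3: E_pack = V * C_now = 344.4 * 86.636 = 29837 Wh
Step 4: range = E_pack / consumption = 29837 / 214.5 = 139.1 km

139.1 km


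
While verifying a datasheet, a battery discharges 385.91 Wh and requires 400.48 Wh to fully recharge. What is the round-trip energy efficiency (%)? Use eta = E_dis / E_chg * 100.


eta_e = E_dis / E_chg * 100 = 385.91 / 400.48 * 100 = 96.36%

96.36%


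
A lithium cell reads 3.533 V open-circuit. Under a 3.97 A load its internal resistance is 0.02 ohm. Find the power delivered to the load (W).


Step 1: V_terminal = OCV - I*R = 3.533 - 3.97 * 0.02 = 3.4536 V
Step 2: P_out = V_terminal * I = 3.4536 * 3.97 = 13.71 W

13.71 W


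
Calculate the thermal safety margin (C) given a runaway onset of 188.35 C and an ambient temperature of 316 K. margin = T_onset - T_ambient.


Convert: T_ambient = 316 K = 42.85 C
margin = 188.35 - 42.85 = 145.5 C

145.5 C


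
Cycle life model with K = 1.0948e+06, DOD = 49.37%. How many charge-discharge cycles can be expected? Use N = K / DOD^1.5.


Step 1: DOD^1.5 = 49.37^1.5 = 346.89
Step 2: N = 1.0948e+06 / 346.89 = 3156 cycles

3156 cycles


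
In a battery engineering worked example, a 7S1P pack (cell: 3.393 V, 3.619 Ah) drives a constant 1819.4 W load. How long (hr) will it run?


Step 1: E_pack = Ns * V_cell * Np * C_cell = 7 * 3.393 * 1 * 3.619 = 85.955 Wh
Step 2: t = E_pack / P = 85.955 / 1819.4 = 0.04724 hr

0.04724 hr


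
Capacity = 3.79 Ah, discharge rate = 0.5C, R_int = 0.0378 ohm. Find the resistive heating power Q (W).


Step 1: I = C_rate * capacity = 0.5 * 3.79 = 1.895 A
Step 2: Q = I^2 * R = 1.895^2 * 0.0378 = 3.591 * 0.0378 = 0.1357 W

0.1357 W


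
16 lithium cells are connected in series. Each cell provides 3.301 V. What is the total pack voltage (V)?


With 16 cells in series at 3.301 V each, V_pack = 52.816 V

52.816 V


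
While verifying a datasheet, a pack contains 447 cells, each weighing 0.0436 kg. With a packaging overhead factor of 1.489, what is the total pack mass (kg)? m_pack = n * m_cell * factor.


Cell mass sum = 447 * 0.0436 = 19.489 kg
With overhead 1.489: m_pack = 19.489 * 1.489 = 29.02 kg

29.02 kg


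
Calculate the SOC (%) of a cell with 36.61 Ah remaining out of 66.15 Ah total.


SOC% = 36.61 / 66.15 * 100 = 55.34%

55.34%


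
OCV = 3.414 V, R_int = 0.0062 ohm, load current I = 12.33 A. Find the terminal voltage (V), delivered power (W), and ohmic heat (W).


Step 1: V_terminal = OCV - I*R = 3.414 - 12.33 * 0.0062 = 3.3376 V
Step 2: P_out = V_terminal * I = 3.3376 * 12.33 = 41.15 W
Step 3: Q = I^2 * R = 12.33^2 * 0.0062 = 0.9426 W

V=3.3376 V, P=41.15 W, Q=0.9426 W


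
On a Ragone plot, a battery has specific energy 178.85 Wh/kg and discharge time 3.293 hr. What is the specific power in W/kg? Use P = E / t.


P_specific = E / t = 178.85 / 3.293 = 54.31 W/kg

54.31 W/kg


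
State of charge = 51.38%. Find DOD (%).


DOD = 100 - SOC = 100 - 51.38 = 48.62%

48.62%


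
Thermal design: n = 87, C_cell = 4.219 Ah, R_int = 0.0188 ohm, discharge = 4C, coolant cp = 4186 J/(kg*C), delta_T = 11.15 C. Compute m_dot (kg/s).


Step 1: I = 4 * 4.219 = 16.876 A
Step 2: Q_cell = I^2 * R = 16.876^2 * 0.0188 = 5.3542 W
Step 3: Q_total = 87 * 5.3542 = 465.82 W
Step 4: m_dot = Q_total / (cp * dT) = 465.82 / (4186 * 11.15) = 0.009980 kg/s

0.009980 kg/s


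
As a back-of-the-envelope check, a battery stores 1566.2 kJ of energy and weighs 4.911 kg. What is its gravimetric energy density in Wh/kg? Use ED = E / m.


Convert: E = 1566.2 kJ = 435.06 Wh
ED = E / m = 435.06 / 4.911 = 88.59 Wh/kg

88.59 Wh/kg


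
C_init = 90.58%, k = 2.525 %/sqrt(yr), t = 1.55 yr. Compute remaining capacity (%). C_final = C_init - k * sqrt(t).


sqrt(t) = sqrt(1.55) = 1.245
C_final = 90.58 - 2.525 * 1.245 = 87.44%

87.44%


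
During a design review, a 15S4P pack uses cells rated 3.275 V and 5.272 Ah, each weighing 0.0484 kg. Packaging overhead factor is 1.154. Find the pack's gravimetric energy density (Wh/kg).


Step 1: V_pack = 15 * 3.275 = 49.125 V
Step 2: C_pack = 4 * 5.272 = 21.088 Ah
Step 3: E_pack = V_pack * C_pack = 49.125 * 21.088 = 1035.9 Wh
Step 4: m_pack = 15 * 4 * 0.0484 * 1.154 = 3.3512 kg
Step 5: ED = E_pack / m_pack = 1035.9 / 3.3512 = 309.1 Wh/kg

309.1 Wh/kg


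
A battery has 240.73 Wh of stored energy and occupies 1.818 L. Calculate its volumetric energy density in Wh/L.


Volumetric ED = 240.73 Wh / 1.818 L = 132.4 Wh/L

132.4 Wh/L


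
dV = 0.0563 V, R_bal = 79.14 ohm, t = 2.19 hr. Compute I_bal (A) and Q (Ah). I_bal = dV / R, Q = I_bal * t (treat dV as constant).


I_bal = dV / R = 0.0563 / 79.14 = 7.1140e-04 A
Q = I_bal * t = 7.1140e-04 * 2.19 = 0.001558 Ah

I=7.1140e-04 A, Q=0.001558 Ah


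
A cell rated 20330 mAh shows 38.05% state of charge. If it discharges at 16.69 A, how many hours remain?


Convert: C_total = 20330 mAh = 20.33 Ah
Step 1: remaining = SOC/100 * C_total = 38.05/100 * 20.33 = 7.7356 Ah
Step 2: t = remaining / I = 7.7356 / 16.69 = 0.4635 hr

0.4635 hr


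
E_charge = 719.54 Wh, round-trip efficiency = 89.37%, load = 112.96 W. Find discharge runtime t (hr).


Step 1: E_discharge = eta/100 * E_charge = 89.37/100 * 719.54 = 643.05 Wh
Step 2: t = E_discharge / P = 643.05 / 112.96 = 5.693 hr

5.693 hr


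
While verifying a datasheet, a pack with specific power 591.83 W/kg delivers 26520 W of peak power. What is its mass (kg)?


m = P / SP = 26520 / 591.83 = 44.81 kg

44.81 kg


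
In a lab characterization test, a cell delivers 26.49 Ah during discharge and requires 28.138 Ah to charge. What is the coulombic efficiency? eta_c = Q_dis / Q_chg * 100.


Coulombic efficiency = 26.49/28.138 * 100% = 94.14%

94.14%


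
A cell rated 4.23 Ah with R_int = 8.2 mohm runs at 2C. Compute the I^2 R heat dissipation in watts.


Convert: R = 8.2 mohm = 0.0082 ohm
Step 1: I = C_rate * capacity = 2 * 4.23 = 8.46 A
Step 2: Q = I^2 * R = 8.46^2 * 0.0082 = 71.572 * 0.0082 = 0.5869 W

0.5869 W


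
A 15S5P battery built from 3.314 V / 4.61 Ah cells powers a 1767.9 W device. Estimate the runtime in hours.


Step 1: E_pack = Ns * V_cell * Np * C_cell = 15 * 3.314 * 5 * 4.61 = 1145.8 Wh
Step 2: t = E_pack / P = 1145.8 / 1767.9 = 0.6481 hr

0.6481 hr


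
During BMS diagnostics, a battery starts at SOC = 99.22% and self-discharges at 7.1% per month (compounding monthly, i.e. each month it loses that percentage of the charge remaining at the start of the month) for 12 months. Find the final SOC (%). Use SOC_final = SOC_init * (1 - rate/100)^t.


decay = (1 - 7.1/100)^12 = 0.41323
SOC_final = 99.22 * 0.41323 = 41.00%

41.00%


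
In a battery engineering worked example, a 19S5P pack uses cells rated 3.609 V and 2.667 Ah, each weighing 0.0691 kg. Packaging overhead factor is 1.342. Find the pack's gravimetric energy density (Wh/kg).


Step 1: V_pack = 19 * 3.609 = 68.571 V
Step 2: C_pack = 5 * 2.667 = 13.335 Ah
Step 3: E_pack = V_pack * C_pack = 68.571 * 13.335 = 914.39 Wh
Step 4: m_pack = 19 * 5 * 0.0691 * 1.342 = 8.8096 kg
Step 5: ED = E_pack / m_pack = 914.39 / 8.8096 = 103.8 Wh/kg

103.8 Wh/kg


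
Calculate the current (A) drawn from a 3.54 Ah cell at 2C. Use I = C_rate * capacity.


At 2C: I = 2 * 3.54 Ah = 7.08 A

7.08 A


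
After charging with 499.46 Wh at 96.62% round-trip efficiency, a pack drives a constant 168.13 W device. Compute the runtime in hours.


Step 1: E_discharge = eta/100 * E_charge = 96.62/100 * 499.46 = 482.58 Wh
Step 2: t = E_discharge / P = 482.58 / 168.13 = 2.870 hr

2.870 hr


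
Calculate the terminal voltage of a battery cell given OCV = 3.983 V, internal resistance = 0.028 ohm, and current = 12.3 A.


V = OCV - I*R = 3.983 - 12.3 * 0.028 = 3.639 V

3.639 V


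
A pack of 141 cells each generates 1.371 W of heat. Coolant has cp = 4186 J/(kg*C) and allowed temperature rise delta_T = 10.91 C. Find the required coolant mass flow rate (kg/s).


Q_total = 141 * 1.371 = 193.31 W
m_dot = Q_total / (cp * dT) = 193.31 / (4186 * 10.91) = 0.004233 kg/s

0.004233 kg/s


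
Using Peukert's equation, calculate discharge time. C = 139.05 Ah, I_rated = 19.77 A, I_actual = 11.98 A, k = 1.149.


Step 1: t_rated = C / I_rated = 139.05 / 19.77 = 7.0334 hr
Step 2: ratio = 19.77 / 11.98 = 1.6503
Step 3: ratio^k = 1.6503^1.149 = 1.7782
Step 4: t = t_rated * ratio^k = 7.0334 * 1.7782 = 12.51 hr

12.51 hr


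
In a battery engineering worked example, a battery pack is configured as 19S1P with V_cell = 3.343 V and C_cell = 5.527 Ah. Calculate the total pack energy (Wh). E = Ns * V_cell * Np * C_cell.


E = Ns * Vcell * Np * Ccell = 19 * 3.343 * 1 * 5.527 = 351.1 Wh

351.1 Wh


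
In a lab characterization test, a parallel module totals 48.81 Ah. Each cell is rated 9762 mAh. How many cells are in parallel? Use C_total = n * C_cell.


Convert: C_cell = 9762 mAh = 9.762 Ah
n = C_total / C_cell = 48.81 / 9.762 = 5

5


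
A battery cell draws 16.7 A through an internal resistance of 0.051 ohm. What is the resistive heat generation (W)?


I^2 = 278.89
Q = 278.89 * 0.051 = 14.22 W

14.22 W


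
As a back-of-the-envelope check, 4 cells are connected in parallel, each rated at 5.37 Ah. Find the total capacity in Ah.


Parallel capacities add: 4 * 5.37 Ah = 21.48 Ah

21.48 Ah


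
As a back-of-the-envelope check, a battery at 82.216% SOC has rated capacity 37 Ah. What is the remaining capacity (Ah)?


remaining = SOC / 100 * total = 82.216 / 100 * 37 = 30.42 Ah

30.42 Ah


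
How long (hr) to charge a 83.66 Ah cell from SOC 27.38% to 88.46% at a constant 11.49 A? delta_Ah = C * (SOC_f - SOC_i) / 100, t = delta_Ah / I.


delta_Ah = 83.66 * (88.46 - 27.38) / 100 = 51.1 Ah
t = delta_Ah / I = 51.1 / 11.49 = 4.447 hr

4.447 hr


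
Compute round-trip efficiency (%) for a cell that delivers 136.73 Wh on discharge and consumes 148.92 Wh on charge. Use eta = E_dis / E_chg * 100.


eta_e = E_dis / E_chg * 100 = 136.73 / 148.92 * 100 = 91.81%

91.81%


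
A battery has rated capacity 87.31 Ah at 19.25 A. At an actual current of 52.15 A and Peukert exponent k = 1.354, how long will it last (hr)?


Step 1: t_rated = C / I_rated = 87.31 / 19.25 = 4.5356 hr
Step 2: ratio = 19.25 / 52.15 = 0.36913
Step 3: ratio^k = 0.36913^1.354 = 0.25939
Step 4: t = t_rated * ratio^k = 4.5356 * 0.25939 = 1.176 hr

1.176 hr


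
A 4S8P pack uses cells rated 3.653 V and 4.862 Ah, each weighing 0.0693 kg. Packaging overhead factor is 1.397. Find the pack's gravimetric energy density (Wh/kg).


Step 1: V_pack = 4 * 3.653 = 14.612 V
Step 2: C_pack = 8 * 4.862 = 38.896 Ah
Step 3: E_pack = V_pack * C_pack = 14.612 * 38.896 = 568.35 Wh
Step 4: m_pack = 4 * 8 * 0.0693 * 1.397 = 3.098 kg
Step 5: ED = E_pack / m_pack = 568.35 / 3.098 = 183.5 Wh/kg

183.5 Wh/kg
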